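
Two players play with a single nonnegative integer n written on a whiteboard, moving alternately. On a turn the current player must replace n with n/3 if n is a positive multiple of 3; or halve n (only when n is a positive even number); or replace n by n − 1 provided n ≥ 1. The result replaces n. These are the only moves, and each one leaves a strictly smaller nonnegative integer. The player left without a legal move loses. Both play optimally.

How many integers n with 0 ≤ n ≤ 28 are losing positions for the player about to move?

Work bottom-up. With no move the player to move loses. Otherwise the position is W if at least one move leads to an L position for the opponent, and L if every move leads to a W.
n=0: no move → L
n=1: →0(L), so W
n=2: →1(W) only, which is W, so L
n=3: →2(L), so W
n=4: →2(L), so W
n=5: →4(W) only, which is W, so L
n=6: →2(L), so W
n=7: →6(W) only, which is W, so L
n=8: →7(L), so W
n=9: →3(W), 8(W) — all W, so L
n=10: →5(L), so W
n=11: →10(W) only, which is W, so L
n=12: →11(L), so W
n=13: →12(W) only, which is W, so L
n=14: →7(L), so W
n=15: →5(L), so W
n=16: →8(W), 15(W) — all W, so L
n=17: →16(L), so W
n=18: →9(L), so W
n=19: →18(W) only, which is W, so L
n=20: →19(L), so W
n=21: →7(L), so W
n=22: →11(L), so W
n=23: →22(W) only, which is W, so L
n=24: →23(L), so W
n=25: →24(W) only, which is W, so L
n=26: →13(L), so W
n=27: →9(L), so W
n=28: →14(W), 27(W) — all W, so L
L entries with 0 ≤ n ≤ 28: n = 0, 2, 5, 7, 9, 11, 13, 16, 19, 23, 25, 28; that makes 12.

12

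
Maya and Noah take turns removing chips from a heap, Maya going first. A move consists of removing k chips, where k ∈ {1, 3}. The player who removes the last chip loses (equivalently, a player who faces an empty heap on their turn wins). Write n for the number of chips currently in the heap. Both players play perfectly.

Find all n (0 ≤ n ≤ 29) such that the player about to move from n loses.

Label each position W (a win for the player to move) or L (a loss). A position with no legal move is W; any other position is W exactly when some move reaches an L, and L when every move reaches a W.
n=0: no move; the opponent has just taken the last chip and therefore loses → W
n=1: L (sole option 0(W) is W)
n=2: W (go to 1, an L position)
n=3: L (options 2(W), 0(W) are all W)
n=4: W (go to 3, an L position)
n=5: L (options 4(W), 2(W) are all W)
n=6: W (go to 5, an L position)
n=7: L (options 6(W), 4(W) are all W)
n=8: W (go to 7, an L position)
n=9: L (options 8(W), 6(W) are all W)
n=10: W (go to 9, an L position)
n=11: L (options 10(W), 8(W) are all W)
n=12: W (go to 11, an L position)
n=13: L (options 12(W), 10(W) are all W)
n=14: W (go to 13, an L position)
n=15: L (options 14(W), 12(W) are all W)
n=16: W (go to 15, an L position)
n=17: L (options 16(W), 14(W) are all W)
n=18: W (go to 17, an L position)
n=19: L (options 18(W), 16(W) are all W)
n=20: W (go to 19, an L position)
n=21: L (options 20(W), 18(W) are all W)
n=22: W (go to 21, an L position)
n=23: L (options 22(W), 20(W) are all W)
n=24: W (go to 23, an L position)
n=25: L (options 24(W), 22(W) are all W)
n=26: W (go to 25, an L position)
n=27: L (options 26(W), 24(W) are all W)
n=28: W (go to 27, an L position)
n=29: L (options 28(W), 26(W) are all W)
Reading off the rows marked L gives the requested list; there are 15 such values of n.

1, 3, 5, 7, 9, 11, 13, 15, 17, 19, 21, 23, 25, 27, 29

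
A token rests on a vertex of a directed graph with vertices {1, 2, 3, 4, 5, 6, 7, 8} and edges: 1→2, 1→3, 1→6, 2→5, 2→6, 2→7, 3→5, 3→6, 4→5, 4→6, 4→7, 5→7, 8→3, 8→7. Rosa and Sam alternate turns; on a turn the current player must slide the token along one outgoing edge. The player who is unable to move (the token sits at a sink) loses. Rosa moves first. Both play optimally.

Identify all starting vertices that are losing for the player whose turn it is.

Use the standard recursion: the mover loses at a terminal position; elsewhere, the mover wins exactly when some move hands the opponent an L position.
Every edge goes from a vertex to one that appears earlier in the order 7, 6, 5, 3, 4, 2, 1, 8, so processing vertices in that order labels each vertex after all of its successors.
7: no outgoing edge → L
6: no outgoing edge → L
5: →7(L), so W
3: →6(L), so W
4: →6(L), so W
2: →6(L), so W
1: →6(L), so W
8: →7(L), so W
The losing starting vertices are exactly the entries labelled L in this table (2 of them).

6, 7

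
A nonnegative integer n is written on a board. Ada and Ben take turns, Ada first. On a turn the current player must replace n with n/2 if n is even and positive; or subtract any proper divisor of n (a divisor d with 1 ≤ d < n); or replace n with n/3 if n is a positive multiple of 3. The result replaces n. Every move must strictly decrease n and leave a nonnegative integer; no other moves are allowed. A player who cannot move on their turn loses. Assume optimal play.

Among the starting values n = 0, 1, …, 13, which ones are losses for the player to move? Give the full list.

Work bottom-up. With no move the player to move loses. Otherwise the position is W if at least one move leads to an L position for the opponent, and L if every move leads to a W.
n=0: no move → L
n=1: no move → L
n=2: →1(L), so W
n=3: →1(L), so W
n=4: →2(W), 3(W) — all W, so L
n=5: →4(L), so W
n=6: →4(L), so W
n=7: →6(W) only, which is W, so L
n=8: →4(L), so W
n=9: →3(W), 6(W), 8(W) — all W, so L
n=10: →9(L), so W
n=11: →10(W) only, which is W, so L
n=12: →4(L), so W
n=13: →12(W) only, which is W, so L
Reading off the rows marked L gives the requested list; there are 7 such values of n.

0, 1, 4, 7, 9, 11, 13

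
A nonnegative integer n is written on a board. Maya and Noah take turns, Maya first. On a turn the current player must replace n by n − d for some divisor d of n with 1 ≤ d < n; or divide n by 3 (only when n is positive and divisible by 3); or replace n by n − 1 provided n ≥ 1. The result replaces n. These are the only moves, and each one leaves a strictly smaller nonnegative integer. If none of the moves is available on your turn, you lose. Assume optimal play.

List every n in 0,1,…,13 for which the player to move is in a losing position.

0, 2, 5, 7, 9, 11, 13

Classify positions by backward induction: terminal positions (no move available) are L. From any other position, the mover wins iff some move reaches an L.
n=0: no move → L
n=1: can move to 0, which is L ⇒ W
n=2: the only move is to 1(W), a W ⇒ L
n=3: can move to 2, which is L ⇒ W
n=4: can move to 2, which is L ⇒ W
n=5: the only move is to 4(W), a W ⇒ L
n=6: can move to 2, which is L ⇒ W
n=7: the only move is to 6(W), a W ⇒ L
n=8: can move to 7, which is L ⇒ W
n=9: moves to 3(W), 6(W), 8(W); every one is W ⇒ L
n=10: can move to 5, which is L ⇒ W
n=11: the only move is to 10(W), a W ⇒ L
n=12: can move to 9, which is L ⇒ W
n=13: the only move is to 12(W), a W ⇒ L
The losing starting values of n are exactly the entries labelled L in this table (7 of them).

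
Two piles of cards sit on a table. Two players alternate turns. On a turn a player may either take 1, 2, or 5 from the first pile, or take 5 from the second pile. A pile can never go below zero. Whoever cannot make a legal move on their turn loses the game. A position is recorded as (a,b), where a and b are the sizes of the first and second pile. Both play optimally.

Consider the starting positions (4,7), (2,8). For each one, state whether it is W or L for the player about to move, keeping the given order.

Positions with no move are L. A position that does have a move is losing for the player to move precisely when every available move leads to a winning position for the opponent. Fill in the labels:
No move ever increases a pile, so every position that can arise here has a ≤ 4 and b ≤ 8; it is enough to label the cells with 0 ≤ a ≤ 4 and 0 ≤ b ≤ 8.
Every move lowers a or b (never raises either), so fill the grid row by row in increasing a, and left to right within a row: each cell's successors are then already labelled.
      b=0  b=1  b=2  b=3  b=4  b=5  b=6  b=7  b=8
a=0:    L    L    L    L    L    W    W    W    W
a=1:    W    W    W    W    W    L    L    L    L
a=2:    W    W    W    W    W    W    W    W    W
a=3:    L    L    L    L    L    W    W    W    W
a=4:    W    W    W    W    W    L    L    L    L
Cells with no legal move (terminal, hence L): (0,0), (0,1), (0,2), (0,3), (0,4).
The remaining L cells, each justified by listing all of its moves:
(1,5): →(0,5)(W), (1,0)(W) — all W, so L
(1,6): →(0,6)(W), (1,1)(W) — all W, so L
(1,7): →(0,7)(W), (1,2)(W) — all W, so L
(1,8): →(0,8)(W), (1,3)(W) — all W, so L
(3,0): →(2,0)(W), (1,0)(W) — all W, so L
(3,1): →(2,1)(W), (1,1)(W) — all W, so L
(3,2): →(2,2)(W), (1,2)(W) — all W, so L
(3,3): →(2,3)(W), (1,3)(W) — all W, so L
(3,4): →(2,4)(W), (1,4)(W) — all W, so L
(4,5): →(3,5)(W), (2,5)(W), (4,0)(W) — all W, so L
(4,6): →(3,6)(W), (2,6)(W), (4,1)(W) — all W, so L
(4,7): →(3,7)(W), (2,7)(W), (4,2)(W) — all W, so L
(4,8): →(3,8)(W), (2,8)(W), (4,3)(W) — all W, so L
Every other cell has at least one move into one of the L cells above, so it is W.
(4,7): one of the L cells justified above, so L
(2,8): the move to (1,8) reaches an L cell, so W

(4,7): L, (2,8): W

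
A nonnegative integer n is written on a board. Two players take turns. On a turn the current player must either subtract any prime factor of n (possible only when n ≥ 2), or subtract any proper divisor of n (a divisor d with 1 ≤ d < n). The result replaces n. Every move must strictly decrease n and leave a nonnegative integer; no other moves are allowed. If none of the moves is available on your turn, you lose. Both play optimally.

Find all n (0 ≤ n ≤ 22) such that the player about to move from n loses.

0, 1, 4, 9, 14, 20

Positions with no move are L. A position that does have a move is losing for the player to move precisely when every available move leads to a winning position for the opponent. Fill in the labels:
n=0: no move → L
n=1: no move → L
n=2: W (go to 0, an L position)
n=3: W (go to 0, an L position)
n=4: L (options 2(W), 3(W) are all W)
n=5: W (go to 0, an L position)
n=6: W (go to 4, an L position)
n=7: W (go to 0, an L position)
n=8: W (go to 4, an L position)
n=9: L (options 6(W), 8(W) are all W)
n=10: W (go to 9, an L position)
n=11: W (go to 0, an L position)
n=12: W (go to 9, an L position)
n=13: W (go to 0, an L position)
n=14: L (options 7(W), 12(W), 13(W) are all W)
n=15: W (go to 14, an L position)
n=16: W (go to 14, an L position)
n=17: W (go to 0, an L position)
n=18: W (go to 9, an L position)
n=19: W (go to 0, an L position)
n=20: L (options 10(W), 15(W), 16(W), 18(W), 19(W) are all W)
n=21: W (go to 14, an L position)
n=22: W (go to 20, an L position)
Reading off the rows marked L gives the requested list; there are 6 such values of n.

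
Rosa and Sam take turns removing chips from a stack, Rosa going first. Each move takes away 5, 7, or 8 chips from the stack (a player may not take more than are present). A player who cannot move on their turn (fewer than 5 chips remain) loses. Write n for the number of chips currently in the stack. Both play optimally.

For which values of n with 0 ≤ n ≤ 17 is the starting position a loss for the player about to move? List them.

Compute win/loss labels from the base case upward. A position with no move is L. Any other position is W if it can reach an L in one move, else L.
n=0: no move → L
n=1: no move → L
n=2: no move → L
n=3: no move → L
n=4: no move → L
n=5: W (go to 0, an L position)
n=6: W (go to 1, an L position)
n=7: W (go to 2, an L position)
n=8: W (go to 3, an L position)
n=9: W (go to 4, an L position)
n=10: W (go to 3, an L position)
n=11: W (go to 4, an L position)
n=12: W (go to 4, an L position)
n=13: L (options 8(W), 6(W), 5(W) are all W)
n=14: L (options 9(W), 7(W), 6(W) are all W)
n=15: L (options 10(W), 8(W), 7(W) are all W)
n=16: L (options 11(W), 9(W), 8(W) are all W)
n=17: L (options 12(W), 10(W), 9(W) are all W)
Reading off the rows marked L gives the requested list; there are 10 such values of n.

0, 1, 2, 3, 4, 13, 14, 15, 16, 17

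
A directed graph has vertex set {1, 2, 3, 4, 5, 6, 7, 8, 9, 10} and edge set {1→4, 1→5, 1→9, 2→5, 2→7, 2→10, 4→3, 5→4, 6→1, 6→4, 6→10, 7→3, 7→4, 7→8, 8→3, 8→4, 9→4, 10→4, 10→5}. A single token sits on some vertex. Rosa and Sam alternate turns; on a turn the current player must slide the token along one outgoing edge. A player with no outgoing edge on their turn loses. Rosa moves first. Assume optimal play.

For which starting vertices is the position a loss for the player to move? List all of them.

Classify positions by backward induction: terminal positions (no move available) are L. From any other position, the mover wins iff some move reaches an L.
Every edge goes from a vertex to one that appears earlier in the order 3, 4, 8, 9, 5, 10, 7, 1, 2, 6, so processing vertices in that order labels each vertex after all of its successors.
3: no outgoing edge → L
4: W (go to 3, an L position)
8: W (go to 3, an L position)
9: L (sole option 4(W) is W)
5: L (sole option 4(W) is W)
10: W (go to 5, an L position)
7: W (go to 3, an L position)
1: W (go to 5, an L position)
2: W (go to 5, an L position)
6: L (options 1(W), 10(W), 4(W) are all W)
Reading off the rows marked L gives the requested list; there are 4 such vertices.

3, 5, 6, 9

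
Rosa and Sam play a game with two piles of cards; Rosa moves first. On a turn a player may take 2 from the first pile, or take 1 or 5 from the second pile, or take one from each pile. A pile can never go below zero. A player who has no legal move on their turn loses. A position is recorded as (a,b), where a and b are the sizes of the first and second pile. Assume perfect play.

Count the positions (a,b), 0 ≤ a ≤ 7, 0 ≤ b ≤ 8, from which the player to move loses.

Label each position W (a win for the player to move) or L (a loss). A position with no legal move is L; any other position is W exactly when some move reaches an L, and L when every move reaches a W.
Every move lowers a or b (never raises either), so fill the grid row by row in increasing a, and left to right within a row: each cell's successors are then already labelled.
      b=0  b=1  b=2  b=3  b=4  b=5  b=6  b=7  b=8
a=0:    L    W    L    W    L    W    L    W    L
a=1:    L    W    L    W    L    W    L    W    L
a=2:    W    W    W    W    W    W    W    W    W
a=3:    W    L    W    L    W    L    W    L    W
a=4:    L    W    W    L    W    W    W    L    W
a=5:    L    W    L    W    W    W    L    W    W
a=6:    W    W    L    W    L    W    L    W    L
a=7:    W    L    W    W    L    W    W    W    L
Cells with no legal move (terminal, hence L): (0,0), (1,0).
The remaining L cells, each justified by listing all of its moves:
(0,2): only reaches (0,1)(W), which is W → L
(0,4): only reaches (0,3)(W), which is W → L
(0,6): only reaches (0,5)(W), (0,1)(W), all W → L
(0,8): only reaches (0,7)(W), (0,3)(W), all W → L
(1,2): only reaches (1,1)(W), (0,1)(W), all W → L
(1,4): only reaches (1,3)(W), (0,3)(W), all W → L
(1,6): only reaches (1,5)(W), (1,1)(W), (0,5)(W), all W → L
(1,8): only reaches (1,7)(W), (1,3)(W), (0,7)(W), all W → L
(3,1): only reaches (1,1)(W), (3,0)(W), (2,0)(W), all W → L
(3,3): only reaches (1,3)(W), (3,2)(W), (2,2)(W), all W → L
(3,5): only reaches (1,5)(W), (3,4)(W), (3,0)(W), (2,4)(W), all W → L
(3,7): only reaches (1,7)(W), (3,6)(W), (3,2)(W), (2,6)(W), all W → L
(4,0): only reaches (2,0)(W), which is W → L
(4,3): only reaches (2,3)(W), (4,2)(W), (3,2)(W), all W → L
(4,7): only reaches (2,7)(W), (4,6)(W), (4,2)(W), (3,6)(W), all W → L
(5,0): only reaches (3,0)(W), which is W → L
(5,2): only reaches (3,2)(W), (5,1)(W), (4,1)(W), all W → L
(5,6): only reaches (3,6)(W), (5,5)(W), (5,1)(W), (4,5)(W), all W → L
(6,2): only reaches (4,2)(W), (6,1)(W), (5,1)(W), all W → L
(6,4): only reaches (4,4)(W), (6,3)(W), (5,3)(W), all W → L
(6,6): only reaches (4,6)(W), (6,5)(W), (6,1)(W), (5,5)(W), all W → L
(6,8): only reaches (4,8)(W), (6,7)(W), (6,3)(W), (5,7)(W), all W → L
(7,1): only reaches (5,1)(W), (7,0)(W), (6,0)(W), all W → L
(7,4): only reaches (5,4)(W), (7,3)(W), (6,3)(W), all W → L
(7,8): only reaches (5,8)(W), (7,7)(W), (7,3)(W), (6,7)(W), all W → L
Every other cell has at least one move into one of the L cells above, so it is W.
L cells per row: a=0: 5, a=1: 5, a=2: 0, a=3: 4, a=4: 3, a=5: 3, a=6: 4, a=7: 3; total 27.

27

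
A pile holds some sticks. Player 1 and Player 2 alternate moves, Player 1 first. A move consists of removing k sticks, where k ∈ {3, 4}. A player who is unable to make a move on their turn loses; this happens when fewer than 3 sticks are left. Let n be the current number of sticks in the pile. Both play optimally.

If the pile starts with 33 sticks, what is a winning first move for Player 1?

Positions with no move are L. A position that does have a move is losing for the player to move precisely when every available move leads to a winning position for the opponent. Fill in the labels:
n=0: no move → L
n=1: no move → L
n=2: no move → L
n=3: W (go to 0, an L position)
n=4: W (go to 1, an L position)
n=5: W (go to 2, an L position)
n=6: W (go to 2, an L position)
n=7: L (options 4(W), 3(W) are all W)
n=8: L (options 5(W), 4(W) are all W)
n=9: L (options 6(W), 5(W) are all W)
n=10: W (go to 7, an L position)
n=11: W (go to 8, an L position)
n=12: W (go to 9, an L position)
n=13: W (go to 9, an L position)
n=14: L (options 11(W), 10(W) are all W)
n=15: L (options 12(W), 11(W) are all W)
n=16: L (options 13(W), 12(W) are all W)
n=17: W (go to 14, an L position)
n=18: W (go to 15, an L position)
n=19: W (go to 16, an L position)
n=20: W (go to 16, an L position)
n=21: L (options 18(W), 17(W) are all W)
n=22: L (options 19(W), 18(W) are all W)
n=23: L (options 20(W), 19(W) are all W)
n=24: W (go to 21, an L position)
n=25: W (go to 22, an L position)
n=26: W (go to 23, an L position)
n=27: W (go to 23, an L position)
n=28: L (options 25(W), 24(W) are all W)
n=29: L (options 26(W), 25(W) are all W)
n=30: L (options 27(W), 26(W) are all W)
n=31: W (go to 28, an L position)
n=32: W (go to 29, an L position)
n=33: W (go to 30, an L position)
From 33, the L positions reachable in one move are: 30, 29. Any move reaching one of these is winning.

Remove 3, leaving 30.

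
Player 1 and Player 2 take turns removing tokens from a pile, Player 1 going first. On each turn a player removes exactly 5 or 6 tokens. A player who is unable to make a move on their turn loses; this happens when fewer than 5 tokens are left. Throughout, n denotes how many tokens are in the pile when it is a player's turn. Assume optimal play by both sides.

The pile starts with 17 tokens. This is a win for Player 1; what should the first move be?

Compute win/loss labels from the base case upward. A position with no move is L. Any other position is W if it can reach an L in one move, else L.
n=0: no move → L
n=1: no move → L
n=2: no move → L
n=3: no move → L
n=4: no move → L
n=5: reaches L-position 0 → W
n=6: reaches L-position 1 → W
n=7: reaches L-position 2 → W
n=8: reaches L-position 3 → W
n=9: reaches L-position 4 → W
n=10: reaches L-position 4 → W
n=11: only reaches 6(W), 5(W), all W → L
n=12: only reaches 7(W), 6(W), all W → L
n=13: only reaches 8(W), 7(W), all W → L
n=14: only reaches 9(W), 8(W), all W → L
n=15: only reaches 10(W), 9(W), all W → L
n=16: reaches L-position 11 → W
n=17: reaches L-position 12 → W
From 17, the L positions reachable in one move are: 12, 11. Any move reaching one of these is winning.

Remove 5, leaving 12.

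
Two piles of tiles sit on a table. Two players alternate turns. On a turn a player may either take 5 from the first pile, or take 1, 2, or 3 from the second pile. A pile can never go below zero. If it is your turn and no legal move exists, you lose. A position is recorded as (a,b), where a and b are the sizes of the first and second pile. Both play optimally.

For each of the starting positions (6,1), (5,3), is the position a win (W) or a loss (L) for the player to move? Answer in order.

Use the standard recursion: the mover loses at a terminal position; elsewhere, the mover wins exactly when some move hands the opponent an L position.
No move ever increases a pile, so every position that can arise here has a ≤ 6 and b ≤ 3; it is enough to label the cells with 0 ≤ a ≤ 6 and 0 ≤ b ≤ 3.
Every move lowers a or b (never raises either), so fill the grid row by row in increasing a, and left to right within a row: each cell's successors are then already labelled.
      b=0  b=1  b=2  b=3
a=0:    L    W    W    W
a=1:    L    W    W    W
a=2:    L    W    W    W
a=3:    L    W    W    W
a=4:    L    W    W    W
a=5:    W    L    W    W
a=6:    W    L    W    W
Cells with no legal move (terminal, hence L): (0,0), (1,0), (2,0), (3,0), (4,0).
The remaining L cells, each justified by listing all of its moves:
(5,1): L (options (0,1)(W), (5,0)(W) are all W)
(6,1): L (options (1,1)(W), (6,0)(W) are all W)
Every other cell has at least one move into one of the L cells above, so it is W.
(6,1): one of the L cells justified above, so L
(5,3): the move to (5,1) reaches an L cell, so W

(6,1): L, (5,3): W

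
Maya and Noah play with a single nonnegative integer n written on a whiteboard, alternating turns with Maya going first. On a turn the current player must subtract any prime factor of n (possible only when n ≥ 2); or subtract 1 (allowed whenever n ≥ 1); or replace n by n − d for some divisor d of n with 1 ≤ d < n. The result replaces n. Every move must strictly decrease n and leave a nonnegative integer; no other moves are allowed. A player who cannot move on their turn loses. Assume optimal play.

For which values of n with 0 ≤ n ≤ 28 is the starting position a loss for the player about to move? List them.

0, 4, 9, 14, 20, 26

Compute win/loss labels from the base case upward. A position with no move is L. Any other position is W if it can reach an L in one move, else L.
n=0: no move → L
n=1: reaches L-position 0 → W
n=2: reaches L-position 0 → W
n=3: reaches L-position 0 → W
n=4: only reaches 2(W), 3(W), all W → L
n=5: reaches L-position 0 → W
n=6: reaches L-position 4 → W
n=7: reaches L-position 0 → W
n=8: reaches L-position 4 → W
n=9: only reaches 6(W), 8(W), all W → L
n=10: reaches L-position 9 → W
n=11: reaches L-position 0 → W
n=12: reaches L-position 9 → W
n=13: reaches L-position 0 → W
n=14: only reaches 7(W), 12(W), 13(W), all W → L
n=15: reaches L-position 14 → W
n=16: reaches L-position 14 → W
n=17: reaches L-position 0 → W
n=18: reaches L-position 9 → W
n=19: reaches L-position 0 → W
n=20: only reaches 10(W), 15(W), 16(W), 18(W), 19(W), all W → L
n=21: reaches L-position 14 → W
n=22: reaches L-position 20 → W
n=23: reaches L-position 0 → W
n=24: reaches L-position 20 → W
n=25: reaches L-position 20 → W
n=26: only reaches 13(W), 24(W), 25(W), all W → L
n=27: reaches L-position 26 → W
n=28: reaches L-position 14 → W
Reading off the rows marked L gives the requested list; there are 6 such values of n.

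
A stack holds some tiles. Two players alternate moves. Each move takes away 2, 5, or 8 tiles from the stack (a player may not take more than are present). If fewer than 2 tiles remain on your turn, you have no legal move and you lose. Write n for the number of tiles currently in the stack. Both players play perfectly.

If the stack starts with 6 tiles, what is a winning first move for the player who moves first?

Label each position W (a win for the player to move) or L (a loss). A position with no legal move is L; any other position is W exactly when some move reaches an L, and L when every move reaches a W.
n=0: no move → L
n=1: no move → L
n=2: W (go to 0, an L position)
n=3: W (go to 1, an L position)
n=4: L (sole option 2(W) is W)
n=5: W (go to 0, an L position)
n=6: W (go to 4, an L position)
From 6, the L positions reachable in one move are: 4, 1. Any move reaching one of these is winning.

Remove 2, leaving 4.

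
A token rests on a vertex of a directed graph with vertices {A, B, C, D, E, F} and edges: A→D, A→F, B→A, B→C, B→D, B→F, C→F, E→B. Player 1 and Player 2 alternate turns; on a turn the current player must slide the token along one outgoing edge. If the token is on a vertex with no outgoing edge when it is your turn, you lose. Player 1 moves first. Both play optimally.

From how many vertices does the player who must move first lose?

Classify positions by backward induction: terminal positions (no move available) are L. From any other position, the mover wins iff some move reaches an L.
Every edge goes from a vertex to one that appears earlier in the order F, D, A, C, B, E, so processing vertices in that order labels each vertex after all of its successors.
F: no outgoing edge → L
D: no outgoing edge → L
A: →D(L), so W
C: →F(L), so W
B: →D(L), so W
E: →B(W) only, which is W, so L
The L vertices are D, E, F; that is 3 in all.

3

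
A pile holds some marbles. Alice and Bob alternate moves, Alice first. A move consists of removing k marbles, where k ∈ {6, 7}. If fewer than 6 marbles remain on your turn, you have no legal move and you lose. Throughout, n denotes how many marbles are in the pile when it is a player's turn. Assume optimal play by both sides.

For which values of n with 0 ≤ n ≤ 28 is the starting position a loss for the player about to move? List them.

0, 1, 2, 3, 4, 5, 13, 14, 15, 16, 17, 18, 26, 27, 28

Work bottom-up. With no move the player to move loses. Otherwise the position is W if at least one move leads to an L position for the opponent, and L if every move leads to a W.
n=0: no move → L
n=1: no move → L
n=2: no move → L
n=3: no move → L
n=4: no move → L
n=5: no move → L
n=6: reaches L-position 0 → W
n=7: reaches L-position 1 → W
n=8: reaches L-position 2 → W
n=9: reaches L-position 3 → W
n=10: reaches L-position 4 → W
n=11: reaches L-position 5 → W
n=12: reaches L-position 5 → W
n=13: only reaches 7(W), 6(W), all W → L
n=14: only reaches 8(W), 7(W), all W → L
n=15: only reaches 9(W), 8(W), all W → L
n=16: only reaches 10(W), 9(W), all W → L
n=17: only reaches 11(W), 10(W), all W → L
n=18: only reaches 12(W), 11(W), all W → L
n=19: reaches L-position 13 → W
n=20: reaches L-position 14 → W
n=21: reaches L-position 15 → W
n=22: reaches L-position 16 → W
n=23: reaches L-position 17 → W
n=24: reaches L-position 18 → W
n=25: reaches L-position 18 → W
n=26: only reaches 20(W), 19(W), all W → L
n=27: only reaches 21(W), 20(W), all W → L
n=28: only reaches 22(W), 21(W), all W → L
The losing starting values of n are exactly the entries labelled L in this table (15 of them).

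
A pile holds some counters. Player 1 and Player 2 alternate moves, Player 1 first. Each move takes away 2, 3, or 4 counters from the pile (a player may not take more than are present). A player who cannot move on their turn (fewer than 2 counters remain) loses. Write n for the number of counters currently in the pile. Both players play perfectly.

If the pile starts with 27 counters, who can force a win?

Positions with no move are L. A position that does have a move is losing for the player to move precisely when every available move leads to a winning position for the opponent. Fill in the labels:
n=0: no move → L
n=1: no move → L
n=2: reaches L-position 0 → W
n=3: reaches L-position 1 → W
n=4: reaches L-position 1 → W
n=5: reaches L-position 1 → W
n=6: only reaches 4(W), 3(W), 2(W), all W → L
n=7: only reaches 5(W), 4(W), 3(W), all W → L
n=8: reaches L-position 6 → W
n=9: reaches L-position 7 → W
n=10: reaches L-position 7 → W
n=11: reaches L-position 7 → W
n=12: only reaches 10(W), 9(W), 8(W), all W → L
n=13: only reaches 11(W), 10(W), 9(W), all W → L
n=14: reaches L-position 12 → W
n=15: reaches L-position 13 → W
n=16: reaches L-position 13 → W
n=17: reaches L-position 13 → W
n=18: only reaches 16(W), 15(W), 14(W), all W → L
n=19: only reaches 17(W), 16(W), 15(W), all W → L
n=20: reaches L-position 18 → W
n=21: reaches L-position 19 → W
n=22: reaches L-position 19 → W
n=23: reaches L-position 19 → W
n=24: only reaches 22(W), 21(W), 20(W), all W → L
n=25: only reaches 23(W), 22(W), 21(W), all W → L
n=26: reaches L-position 24 → W
n=27: reaches L-position 25 → W
The starting position 27 is W: Player 1 should remove 2, leaving 25, handing over an L position.

Player 1 wins.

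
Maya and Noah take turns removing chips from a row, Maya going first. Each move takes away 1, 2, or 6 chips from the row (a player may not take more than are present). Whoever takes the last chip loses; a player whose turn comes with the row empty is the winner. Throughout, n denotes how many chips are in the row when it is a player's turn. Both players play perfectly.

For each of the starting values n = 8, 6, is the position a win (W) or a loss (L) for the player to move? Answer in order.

Work bottom-up. With no move the player to move wins. Otherwise the position is W if at least one move leads to an L position for the opponent, and L if every move leads to a W.
n=0: no move; the opponent has just taken the last chip and therefore loses → W
n=1: the only move is to 0(W), a W ⇒ L
n=2: can move to 1, which is L ⇒ W
n=3: can move to 1, which is L ⇒ W
n=4: moves to 3(W), 2(W); every one is W ⇒ L
n=5: can move to 4, which is L ⇒ W
n=6: can move to 4, which is L ⇒ W
n=7: can move to 1, which is L ⇒ W
n=8: moves to 7(W), 6(W), 2(W); every one is W ⇒ L

8: L, 6: W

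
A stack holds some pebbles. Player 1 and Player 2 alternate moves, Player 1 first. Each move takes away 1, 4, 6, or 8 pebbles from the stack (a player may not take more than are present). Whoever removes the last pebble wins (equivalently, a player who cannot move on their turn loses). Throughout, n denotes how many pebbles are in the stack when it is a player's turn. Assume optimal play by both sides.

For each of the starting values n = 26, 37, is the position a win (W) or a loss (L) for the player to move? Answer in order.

26: L, 37: W

Label each position W (a win for the player to move) or L (a loss). A position with no legal move is L; any other position is W exactly when some move reaches an L, and L when every move reaches a W.
n=0: no move → L
n=1: →0(L), so W
n=2: →1(W) only, which is W, so L
n=3: →2(L), so W
n=4: →0(L), so W
n=5: →4(W), 1(W) — all W, so L
n=6: →5(L), so W
n=7: →6(W), 3(W), 1(W) — all W, so L
n=8: →7(L), so W
n=9: →5(L), so W
n=10: →2(L), so W
n=11: →7(L), so W
n=12: →11(W), 8(W), 6(W), 4(W) — all W, so L
n=13: →12(L), so W
n=14: →13(W), 10(W), 8(W), 6(W) — all W, so L
n=15: →14(L), so W
n=16: →12(L), so W
n=17: →16(W), 13(W), 11(W), 9(W) — all W, so L
n=18: →17(L), so W
n=19: →18(W), 15(W), 13(W), 11(W) — all W, so L
n=20: →19(L), so W
n=21: →17(L), so W
n=22: →14(L), so W
n=23: →19(L), so W
n=24: →23(W), 20(W), 18(W), 16(W) — all W, so L
n=25: →24(L), so W
n=26: →25(W), 22(W), 20(W), 18(W) — all W, so L
n=27: →26(L), so W
n=28: →24(L), so W
n=29: →28(W), 25(W), 23(W), 21(W) — all W, so L
n=30: →29(L), so W
n=31: →30(W), 27(W), 25(W), 23(W) — all W, so L
n=32: →31(L), so W
n=33: →29(L), so W
n=34: →26(L), so W
n=35: →31(L), so W
n=36: →35(W), 32(W), 30(W), 28(W) — all W, so L
n=37: →36(L), so W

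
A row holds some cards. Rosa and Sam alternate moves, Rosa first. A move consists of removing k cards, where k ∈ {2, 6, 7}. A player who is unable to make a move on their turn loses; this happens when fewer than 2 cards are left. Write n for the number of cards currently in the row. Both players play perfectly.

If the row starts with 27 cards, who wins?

Sam wins.

Compute win/loss labels from the base case upward. A position with no move is L. Any other position is W if it can reach an L in one move, else L.
n=0: no move → L
n=1: no move → L
n=2: W (go to 0, an L position)
n=3: W (go to 1, an L position)
n=4: L (sole option 2(W) is W)
n=5: L (sole option 3(W) is W)
n=6: W (go to 4, an L position)
n=7: W (go to 5, an L position)
n=8: W (go to 1, an L position)
n=9: L (options 7(W), 3(W), 2(W) are all W)
n=10: W (go to 4, an L position)
n=11: W (go to 9, an L position)
n=12: W (go to 5, an L position)
n=13: L (options 11(W), 7(W), 6(W) are all W)
n=14: L (options 12(W), 8(W), 7(W) are all W)
n=15: W (go to 13, an L position)
n=16: W (go to 14, an L position)
n=17: L (options 15(W), 11(W), 10(W) are all W)
n=18: L (options 16(W), 12(W), 11(W) are all W)
n=19: W (go to 17, an L position)
n=20: W (go to 18, an L position)
n=21: W (go to 14, an L position)
n=22: L (options 20(W), 16(W), 15(W) are all W)
n=23: W (go to 17, an L position)
n=24: W (go to 22, an L position)
n=25: W (go to 18, an L position)
n=26: L (options 24(W), 20(W), 19(W) are all W)
n=27: L (options 25(W), 21(W), 20(W) are all W)
The starting position 27 is L: whatever Rosa does, the opponent receives a W position.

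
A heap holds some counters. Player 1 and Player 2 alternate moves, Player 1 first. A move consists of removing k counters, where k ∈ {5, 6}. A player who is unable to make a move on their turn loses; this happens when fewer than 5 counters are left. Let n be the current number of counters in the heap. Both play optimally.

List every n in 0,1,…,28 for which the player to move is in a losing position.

Classify positions by backward induction: terminal positions (no move available) are L. From any other position, the mover wins iff some move reaches an L.
n=0: no move → L
n=1: no move → L
n=2: no move → L
n=3: no move → L
n=4: no move → L
n=5: →0(L), so W
n=6: →1(L), so W
n=7: →2(L), so W
n=8: →3(L), so W
n=9: →4(L), so W
n=10: →4(L), so W
n=11: →6(W), 5(W) — all W, so L
n=12: →7(W), 6(W) — all W, so L
n=13: →8(W), 7(W) — all W, so L
n=14: →9(W), 8(W) — all W, so L
n=15: →10(W), 9(W) — all W, so L
n=16: →11(L), so W
n=17: →12(L), so W
n=18: →13(L), so W
n=19: →14(L), so W
n=20: →15(L), so W
n=21: →15(L), so W
n=22: →17(W), 16(W) — all W, so L
n=23: →18(W), 17(W) — all W, so L
n=24: →19(W), 18(W) — all W, so L
n=25: →20(W), 19(W) — all W, so L
n=26: →21(W), 20(W) — all W, so L
n=27: →22(L), so W
n=28: →23(L), so W
Reading off the rows marked L gives the requested list; there are 15 such values of n.

0, 1, 2, 3, 4, 11, 12, 13, 14, 15, 22, 23, 24, 25, 26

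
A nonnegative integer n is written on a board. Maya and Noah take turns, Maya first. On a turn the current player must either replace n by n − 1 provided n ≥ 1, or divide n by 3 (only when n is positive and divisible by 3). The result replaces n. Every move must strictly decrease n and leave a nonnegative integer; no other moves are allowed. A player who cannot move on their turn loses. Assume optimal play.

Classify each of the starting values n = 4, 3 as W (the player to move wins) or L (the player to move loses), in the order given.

4: L, 3: W

Label each position W (a win for the player to move) or L (a loss). A position with no legal move is L; any other position is W exactly when some move reaches an L, and L when every move reaches a W.
n=0: no move → L
n=1: can move to 0, which is L ⇒ W
n=2: the only move is to 1(W), a W ⇒ L
n=3: can move to 2, which is L ⇒ W
n=4: the only move is to 3(W), a W ⇒ L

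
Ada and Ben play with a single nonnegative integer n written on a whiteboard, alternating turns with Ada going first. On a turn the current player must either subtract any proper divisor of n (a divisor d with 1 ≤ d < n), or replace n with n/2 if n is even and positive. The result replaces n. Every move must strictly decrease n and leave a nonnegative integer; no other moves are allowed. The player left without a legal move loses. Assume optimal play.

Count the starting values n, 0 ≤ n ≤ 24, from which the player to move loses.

13

Compute win/loss labels from the base case upward. A position with no move is L. Any other position is W if it can reach an L in one move, else L.
n=0: no move → L
n=1: no move → L
n=2: →1(L), so W
n=3: →2(W) only, which is W, so L
n=4: →3(L), so W
n=5: →4(W) only, which is W, so L
n=6: →3(L), so W
n=7: →6(W) only, which is W, so L
n=8: →7(L), so W
n=9: →6(W), 8(W) — all W, so L
n=10: →5(L), so W
n=11: →10(W) only, which is W, so L
n=12: →9(L), so W
n=13: →12(W) only, which is W, so L
n=14: →7(L), so W
n=15: →10(W), 12(W), 14(W) — all W, so L
n=16: →15(L), so W
n=17: →16(W) only, which is W, so L
n=18: →9(L), so W
n=19: →18(W) only, which is W, so L
n=20: →15(L), so W
n=21: →14(W), 18(W), 20(W) — all W, so L
n=22: →11(L), so W
n=23: →22(W) only, which is W, so L
n=24: →21(L), so W
L entries with 0 ≤ n ≤ 24: n = 0, 1, 3, 5, 7, 9, 11, 13, 15, 17, 19, 21, 23; that makes 13.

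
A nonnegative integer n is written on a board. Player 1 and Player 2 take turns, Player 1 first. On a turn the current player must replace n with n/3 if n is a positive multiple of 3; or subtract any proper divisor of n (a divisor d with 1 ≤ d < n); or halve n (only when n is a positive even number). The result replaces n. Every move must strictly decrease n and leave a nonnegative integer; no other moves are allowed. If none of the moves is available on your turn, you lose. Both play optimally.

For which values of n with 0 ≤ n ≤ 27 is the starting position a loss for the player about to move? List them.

Positions with no move are L. A position that does have a move is losing for the player to move precisely when every available move leads to a winning position for the opponent. Fill in the labels:
n=0: no move → L
n=1: no move → L
n=2: can move to 1, which is L ⇒ W
n=3: can move to 1, which is L ⇒ W
n=4: moves to 2(W), 3(W); every one is W ⇒ L
n=5: can move to 4, which is L ⇒ W
n=6: can move to 4, which is L ⇒ W
n=7: the only move is to 6(W), a W ⇒ L
n=8: can move to 4, which is L ⇒ W
n=9: moves to 3(W), 6(W), 8(W); every one is W ⇒ L
n=10: can move to 9, which is L ⇒ W
n=11: the only move is to 10(W), a W ⇒ L
n=12: can move to 4, which is L ⇒ W
n=13: the only move is to 12(W), a W ⇒ L
n=14: can move to 7, which is L ⇒ W
n=15: moves to 5(W), 10(W), 12(W), 14(W); every one is W ⇒ L
n=16: can move to 15, which is L ⇒ W
n=17: the only move is to 16(W), a W ⇒ L
n=18: can move to 9, which is L ⇒ W
n=19: the only move is to 18(W), a W ⇒ L
n=20: can move to 15, which is L ⇒ W
n=21: can move to 7, which is L ⇒ W
n=22: can move to 11, which is L ⇒ W
n=23: the only move is to 22(W), a W ⇒ L
n=24: can move to 23, which is L ⇒ W
n=25: moves to 20(W), 24(W); every one is W ⇒ L
n=26: can move to 13, which is L ⇒ W
n=27: can move to 9, which is L ⇒ W
The losing starting values of n are exactly the entries labelled L in this table (12 of them).

0, 1, 4, 7, 9, 11, 13, 15, 17, 19, 23, 25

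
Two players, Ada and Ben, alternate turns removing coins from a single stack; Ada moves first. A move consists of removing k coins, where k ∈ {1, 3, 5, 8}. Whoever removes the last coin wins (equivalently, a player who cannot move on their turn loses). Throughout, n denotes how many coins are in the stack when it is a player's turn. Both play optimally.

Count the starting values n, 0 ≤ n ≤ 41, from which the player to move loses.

14

Classify positions by backward induction: terminal positions (no move available) are L. From any other position, the mover wins iff some move reaches an L.
n=0: no move → L
n=1: W (go to 0, an L position)
n=2: L (sole option 1(W) is W)
n=3: W (go to 2, an L position)
n=4: L (options 3(W), 1(W) are all W)
n=5: W (go to 4, an L position)
n=6: L (options 5(W), 3(W), 1(W) are all W)
n=7: W (go to 6, an L position)
n=8: W (go to 0, an L position)
n=9: W (go to 6, an L position)
n=10: W (go to 2, an L position)
n=11: W (go to 6, an L position)
n=12: W (go to 4, an L position)
n=13: L (options 12(W), 10(W), 8(W), 5(W) are all W)
n=14: W (go to 13, an L position)
n=15: L (options 14(W), 12(W), 10(W), 7(W) are all W)
n=16: W (go to 15, an L position)
n=17: L (options 16(W), 14(W), 12(W), 9(W) are all W)
n=18: W (go to 17, an L position)
n=19: L (options 18(W), 16(W), 14(W), 11(W) are all W)
n=20: W (go to 19, an L position)
n=21: W (go to 13, an L position)
n=22: W (go to 19, an L position)
n=23: W (go to 15, an L position)
n=24: W (go to 19, an L position)
n=25: W (go to 17, an L position)
n=26: L (options 25(W), 23(W), 21(W), 18(W) are all W)
n=27: W (go to 26, an L position)
n=28: L (options 27(W), 25(W), 23(W), 20(W) are all W)
n=29: W (go to 28, an L position)
n=30: L (options 29(W), 27(W), 25(W), 22(W) are all W)
n=31: W (go to 30, an L position)
n=32: L (options 31(W), 29(W), 27(W), 24(W) are all W)
n=33: W (go to 32, an L position)
n=34: W (go to 26, an L position)
n=35: W (go to 32, an L position)
n=36: W (go to 28, an L position)
n=37: W (go to 32, an L position)
n=38: W (go to 30, an L position)
n=39: L (options 38(W), 36(W), 34(W), 31(W) are all W)
n=40: W (go to 39, an L position)
n=41: L (options 40(W), 38(W), 36(W), 33(W) are all W)
L entries with 0 ≤ n ≤ 41: n = 0, 2, 4, 6, 13, 15, 17, 19, 26, 28, 30, 32, 39, 41; that makes 14.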